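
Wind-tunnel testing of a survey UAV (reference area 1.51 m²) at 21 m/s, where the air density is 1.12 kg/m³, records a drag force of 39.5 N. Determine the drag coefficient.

CD = 0.106

From D = ½ρv²S·CD, rearranging gives CD = 2D/(ρv²S).
CD = 2 × 39.5 / (1.12 × 21² × 1.51) = 0.106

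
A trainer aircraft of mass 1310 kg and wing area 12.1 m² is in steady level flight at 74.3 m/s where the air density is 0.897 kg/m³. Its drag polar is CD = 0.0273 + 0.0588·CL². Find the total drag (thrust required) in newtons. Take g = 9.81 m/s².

In steady level flight, lift balances weight: W = mg = 1310 × 9.81 = 12851 N.
Dynamic pressure q = 0.5 × 0.897 × 74.3² = 2476 Pa.
CL = 2W/(ρv²S) = 2×12851/(0.897×74.3²×12.1) = 0.429.
CD = 0.0273 + 0.0588 × 0.429² = 0.03812.
D = q·S·CD = 2476 × 12.1 × 0.03812 = 1142 N

D = 1140 N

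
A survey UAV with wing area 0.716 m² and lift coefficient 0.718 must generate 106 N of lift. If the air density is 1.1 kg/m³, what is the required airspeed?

L = ½ρv²S·CL ⇒ v = √(2L/(ρ·S·CL))
v = √(2 × 106 / (1.1 × 0.716 × 0.718)) = √374.9 = 19.4 m/s

v = 19.4 m/s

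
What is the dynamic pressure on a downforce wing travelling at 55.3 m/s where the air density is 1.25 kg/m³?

q = 1910 Pa

q = ½ρv² = ½ × 1.25 × 55.3² = 1910 Pa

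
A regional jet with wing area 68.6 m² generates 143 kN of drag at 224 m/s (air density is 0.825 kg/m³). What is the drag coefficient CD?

From D = ½ρv²S·CD, rearranging gives CD = 2D/(ρv²S).
CD = 2 × 1.43×10^5 / (0.825 × 224² × 68.6) = 0.101

CD = 0.101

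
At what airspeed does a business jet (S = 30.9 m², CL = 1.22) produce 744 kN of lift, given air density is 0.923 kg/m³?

L = ½ρv²S·CL ⇒ v = √(2L/(ρ·S·CL))
v = √(2 × 7.44×10^5 / (0.923 × 30.9 × 1.22)) = √42760 = 207 m/s

v = 207 m/s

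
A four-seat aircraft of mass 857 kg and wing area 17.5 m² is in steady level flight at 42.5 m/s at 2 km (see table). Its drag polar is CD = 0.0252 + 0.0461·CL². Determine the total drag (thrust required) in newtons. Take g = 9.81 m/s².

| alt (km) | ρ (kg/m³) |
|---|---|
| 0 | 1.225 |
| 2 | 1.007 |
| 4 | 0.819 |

D = 606 N

At 2 km, from the table: ρ = 1.007 kg/m³.
In steady level flight, lift balances weight: W = mg = 857 × 9.81 = 8407.2 N.
q = ½ρv² = ½ × 1.007 × 42.5² = 909.4 Pa.
CL = 2W/(ρv²S) = 2×8407.2/(1.007×42.5²×17.5) = 0.5282.
CD = 0.0252 + 0.0461 × 0.5282² = 0.03806.
D = q·S·CD = 909.4 × 17.5 × 0.03806 = 605.8 N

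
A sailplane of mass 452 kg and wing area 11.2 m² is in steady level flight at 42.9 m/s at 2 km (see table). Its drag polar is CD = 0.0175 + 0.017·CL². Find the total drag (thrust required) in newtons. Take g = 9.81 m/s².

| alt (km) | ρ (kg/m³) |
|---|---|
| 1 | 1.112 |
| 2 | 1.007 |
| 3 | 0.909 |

At 2 km, from the table: ρ = 1.007 kg/m³.
Level flight ⇒ L = W = m·g = 452 × 9.81 = 4434.1 N.
q = ½ρv² = ½ × 1.007 × 42.9² = 926.6 Pa.
Required CL = L/(qS) = 4434.1/(926.6·11.2) = 0.4272.
CD = 0.0175 + 0.017 × 0.4272² = 0.0206.
D = q·S·CD = 926.6 × 11.2 × 0.0206 = 213.8 N

D = 214 N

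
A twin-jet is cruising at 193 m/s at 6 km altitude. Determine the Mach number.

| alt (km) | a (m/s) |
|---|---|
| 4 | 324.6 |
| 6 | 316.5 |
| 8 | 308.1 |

At 6 km, from the table: a = 316.5 m/s.
M = v/a = 193 / 316.5 = 0.61

M = 0.61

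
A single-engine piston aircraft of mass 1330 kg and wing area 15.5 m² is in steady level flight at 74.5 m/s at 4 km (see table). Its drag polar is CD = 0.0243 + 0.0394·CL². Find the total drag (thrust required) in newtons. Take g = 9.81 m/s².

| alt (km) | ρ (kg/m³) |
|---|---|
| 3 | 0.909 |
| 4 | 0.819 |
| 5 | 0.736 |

At 4 km, from the table: ρ = 0.819 kg/m³.
In steady level flight, lift balances weight: W = mg = 1330 × 9.81 = 13047 N.
q = ½ρv² = ½ × 0.819 × 74.5² = 2273 Pa.
Required CL = L/(qS) = 13047/(2273·15.5) = 0.3704.
CD = 0.0243 + 0.0394 × 0.3704² = 0.0297.
D = q·S·CD = 2273 × 15.5 × 0.0297 = 1046 N

D = 1050 N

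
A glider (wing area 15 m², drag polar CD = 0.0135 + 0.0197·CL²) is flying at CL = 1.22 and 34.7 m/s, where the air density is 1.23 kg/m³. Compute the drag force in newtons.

CD = 0.0135 + 0.0197 × 1.22² = 0.04282
D = ½ρv²S·CD = ½ × 1.23 × 34.7² × 15 × 0.04282 = 476 N

D = 476 N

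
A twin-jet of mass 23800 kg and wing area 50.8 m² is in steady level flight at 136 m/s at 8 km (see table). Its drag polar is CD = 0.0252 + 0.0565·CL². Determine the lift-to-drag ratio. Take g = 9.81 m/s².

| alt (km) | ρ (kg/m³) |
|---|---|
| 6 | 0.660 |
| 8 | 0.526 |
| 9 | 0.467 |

At 8 km, from the table: ρ = 0.526 kg/m³.
In steady level flight, lift balances weight: W = mg = 23800 × 9.81 = 2.3348×10^5 N.
q = ½ρv² = ½ × 0.526 × 136² = 4864 Pa.
Required CL = L/(qS) = 2.3348×10^5/(4864·50.8) = 0.9448.
CD = 0.0252 + 0.0565 × 0.9448² = 0.07564.
L/D = CL/CD = 0.9448 / 0.07564 = 12.5

L/D = 12.5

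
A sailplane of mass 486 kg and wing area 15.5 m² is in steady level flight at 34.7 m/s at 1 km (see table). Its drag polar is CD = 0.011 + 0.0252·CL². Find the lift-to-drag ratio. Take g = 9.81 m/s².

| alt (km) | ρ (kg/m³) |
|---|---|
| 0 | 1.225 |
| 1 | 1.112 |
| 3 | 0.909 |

L/D = 28.2

At 1 km, from the table: ρ = 1.112 kg/m³.
In steady level flight, lift balances weight: W = mg = 486 × 9.81 = 4767.7 N.
q = ½ρv² = ½ × 1.112 × 34.7² = 669.5 Pa.
CL = W/(q·S) = 4767.7 / (669.5 × 15.5) = 0.4595.
CD = 0.011 + 0.0252 × 0.4595² = 0.01632.
L/D = CL/CD = 0.4595 / 0.01632 = 28.2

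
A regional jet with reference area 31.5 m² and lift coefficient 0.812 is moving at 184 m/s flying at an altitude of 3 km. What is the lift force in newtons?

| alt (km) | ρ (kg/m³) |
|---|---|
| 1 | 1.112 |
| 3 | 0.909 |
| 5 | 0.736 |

L = 3.94×10^5 N

At 3 km, from the table: ρ = 0.909 kg/m³.
L = ½ρv²S·CL = ½ × 0.909 × 184² × 31.5 × 0.812 = 3.94×10^5 N ≈ 394 kN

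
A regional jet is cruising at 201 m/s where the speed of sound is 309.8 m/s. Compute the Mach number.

M = v/a = 201 / 309.8 = 0.649

M = 0.649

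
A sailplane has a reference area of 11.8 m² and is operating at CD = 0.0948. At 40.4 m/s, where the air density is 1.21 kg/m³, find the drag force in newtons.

Dynamic pressure q = ½ρv² = ½ × 1.21 × 40.4² = 987.5 Pa.
D = q·S·CD = 987.5 × 11.8 × 0.0948 = 1100 N

D = 1100 N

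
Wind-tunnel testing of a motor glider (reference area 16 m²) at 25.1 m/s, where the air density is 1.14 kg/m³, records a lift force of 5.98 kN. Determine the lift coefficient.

From L = ½ρv²S·CL, rearranging gives CL = 2L/(ρv²S).
CL = 2 × 5980 / (1.14 × 25.1² × 16) = 1.04

CL = 1.04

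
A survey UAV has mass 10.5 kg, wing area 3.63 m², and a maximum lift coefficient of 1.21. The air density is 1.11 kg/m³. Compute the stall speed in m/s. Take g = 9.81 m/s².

V_stall = 6.5 m/s

Stall occurs when L = W at CL,max. W = mg = 10.5 × 9.81 = 103 N.
From L = ½ρV²S·CL,max = W: V_stall = √(2W/(ρSCL,max)) = √(2·103/(1.11·3.63·1.21))
V_stall = √42.25 = 6.5 m/s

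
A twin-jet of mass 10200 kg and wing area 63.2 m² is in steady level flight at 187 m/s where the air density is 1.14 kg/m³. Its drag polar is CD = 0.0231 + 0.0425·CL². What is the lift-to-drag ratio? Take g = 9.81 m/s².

L/D = 3.4

In steady level flight, lift balances weight: W = mg = 10200 × 9.81 = 1.0006×10^5 N.
Dynamic pressure q = 0.5 × 1.14 × 187² = 19930 Pa.
CL = 2W/(ρv²S) = 2×1.0006×10^5/(1.14×187²×63.2) = 0.07943.
CD = 0.0231 + 0.0425 × 0.07943² = 0.02337.
L/D = CL/CD = 0.07943 / 0.02337 = 3.4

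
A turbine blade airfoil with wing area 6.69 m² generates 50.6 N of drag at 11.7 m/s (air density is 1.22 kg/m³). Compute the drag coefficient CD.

CD = 0.0906

From D = ½ρv²S·CD, rearranging gives CD = 2D/(ρv²S).
CD = 2 × 50.6 / (1.22 × 11.7² × 6.69) = 0.0906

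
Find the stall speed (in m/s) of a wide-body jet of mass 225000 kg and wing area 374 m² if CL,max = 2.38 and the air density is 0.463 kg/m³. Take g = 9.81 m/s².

At stall, lift equals weight: L = W = m·g = 225000 × 9.81 = 2.207×10^6 N.
From L = ½ρV²S·CL,max = W: V_stall = √(2W/(ρSCL,max)) = √(2·2.207×10^6/(0.463·374·2.38))
V_stall = √10710 = 103 m/s

V_stall = 103 m/s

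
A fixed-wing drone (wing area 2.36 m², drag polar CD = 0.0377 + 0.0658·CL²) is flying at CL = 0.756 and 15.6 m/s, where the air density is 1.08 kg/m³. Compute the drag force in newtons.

D = 23.4 N

CD = 0.0377 + 0.0658 × 0.756² = 0.07531
D = ½ρv²S·CD = ½ × 1.08 × 15.6² × 2.36 × 0.07531 = 23.4 N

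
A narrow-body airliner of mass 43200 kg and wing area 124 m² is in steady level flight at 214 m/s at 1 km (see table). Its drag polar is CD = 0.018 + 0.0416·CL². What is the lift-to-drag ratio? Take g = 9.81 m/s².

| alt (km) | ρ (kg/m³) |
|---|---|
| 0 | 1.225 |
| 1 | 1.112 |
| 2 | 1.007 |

L/D = 7.16

At 1 km, from the table: ρ = 1.112 kg/m³.
Weight W = mg = 43200 × 9.81 = 4.2379×10^5 N; in level flight L = W.
q = ½ρv² = ½ × 1.112 × 214² = 25460 Pa.
Required CL = L/(qS) = 4.2379×10^5/(25460·124) = 0.1342.
CD = 0.018 + 0.0416 × 0.1342² = 0.01875.
L/D = CL/CD = 0.1342 / 0.01875 = 7.16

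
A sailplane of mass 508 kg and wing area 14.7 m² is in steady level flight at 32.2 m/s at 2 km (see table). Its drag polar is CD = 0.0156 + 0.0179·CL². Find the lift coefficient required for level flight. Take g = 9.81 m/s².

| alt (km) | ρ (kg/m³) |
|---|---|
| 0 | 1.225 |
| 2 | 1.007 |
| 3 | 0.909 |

CL = 0.649

At 2 km, from the table: ρ = 1.007 kg/m³.
In steady level flight, lift balances weight: W = mg = 508 × 9.81 = 4983.5 N.
q = ½ρv² = ½ × 1.007 × 32.2² = 522 Pa.
CL = W/(q·S) = 4983.5 / (522 × 14.7) = 0.6494.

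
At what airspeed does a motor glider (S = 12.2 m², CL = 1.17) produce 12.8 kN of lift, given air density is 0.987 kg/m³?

L = ½ρv²S·CL ⇒ v = √(2L/(ρ·S·CL))
v = √(2 × 12800 / (0.987 × 12.2 × 1.17)) = √1817 = 42.6 m/s

v = 42.6 m/s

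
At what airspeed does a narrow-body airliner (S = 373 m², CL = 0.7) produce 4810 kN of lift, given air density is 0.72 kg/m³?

v = 226 m/s

L = ½ρv²S·CL ⇒ v = √(2L/(ρ·S·CL))
v = √(2 × 4.81×10^6 / (0.72 × 373 × 0.7)) = √51170 = 226 m/s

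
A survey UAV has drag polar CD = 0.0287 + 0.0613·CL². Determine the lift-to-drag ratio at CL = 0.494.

L/D = 11.3

CD = 0.0287 + 0.0613 × 0.494² = 0.04366
L/D = CL/CD = 0.494 / 0.04366 = 11.3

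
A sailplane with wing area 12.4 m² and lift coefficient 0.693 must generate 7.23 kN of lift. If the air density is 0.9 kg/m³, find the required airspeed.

v = 43.2 m/s

L = ½ρv²S·CL ⇒ v = √(2L/(ρ·S·CL))
v = √(2 × 7230 / (0.9 × 12.4 × 0.693)) = √1870 = 43.2 m/s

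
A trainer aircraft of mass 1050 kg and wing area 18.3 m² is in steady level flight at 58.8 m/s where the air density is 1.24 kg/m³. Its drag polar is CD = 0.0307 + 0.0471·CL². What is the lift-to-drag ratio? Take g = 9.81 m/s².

L/D = 7.73

Level flight ⇒ L = W = m·g = 1050 × 9.81 = 10300 N.
q = ½ρv² = ½ × 1.24 × 58.8² = 2144 Pa.
CL = 2W/(ρv²S) = 2×10300/(1.24×58.8²×18.3) = 0.2626.
CD = 0.0307 + 0.0471 × 0.2626² = 0.03395.
L/D = CL/CD = 0.2626 / 0.03395 = 7.73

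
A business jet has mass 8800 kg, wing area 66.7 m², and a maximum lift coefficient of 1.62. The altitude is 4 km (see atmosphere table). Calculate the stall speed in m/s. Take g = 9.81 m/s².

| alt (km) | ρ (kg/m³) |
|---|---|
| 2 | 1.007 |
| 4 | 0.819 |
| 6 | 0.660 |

V_stall = 44.2 m/s

At 4 km, from the table: ρ = 0.819 kg/m³.
Weight W = mg = 8800 × 9.81 = 86330 N.
From L = ½ρV²S·CL,max = W: V_stall = √(2W/(ρSCL,max)) = √(2·86330/(0.819·66.7·1.62))
V_stall = √1951 = 44.2 m/s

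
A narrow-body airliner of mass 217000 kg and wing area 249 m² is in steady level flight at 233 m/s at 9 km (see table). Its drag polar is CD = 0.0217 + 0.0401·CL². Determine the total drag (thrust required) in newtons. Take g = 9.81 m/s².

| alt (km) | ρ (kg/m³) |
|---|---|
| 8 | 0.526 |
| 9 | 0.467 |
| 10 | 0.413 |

D = 1.26×10^5 N

At 9 km, from the table: ρ = 0.467 kg/m³.
Level flight ⇒ L = W = m·g = 217000 × 9.81 = 2.1288×10^6 N.
q = ½ρv² = ½ × 0.467 × 233² = 12680 Pa.
CL = 2W/(ρv²S) = 2×2.1288×10^6/(0.467×233²×249) = 0.6744.
CD = 0.0217 + 0.0401 × 0.6744² = 0.03994.
D = q·S·CD = 12680 × 249 × 0.03994 = 1.261×10^5 N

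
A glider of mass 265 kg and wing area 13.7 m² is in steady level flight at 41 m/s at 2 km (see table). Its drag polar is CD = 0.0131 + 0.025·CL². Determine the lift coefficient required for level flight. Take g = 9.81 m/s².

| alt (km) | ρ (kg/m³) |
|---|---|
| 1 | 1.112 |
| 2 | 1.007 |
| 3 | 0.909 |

At 2 km, from the table: ρ = 1.007 kg/m³.
Level flight ⇒ L = W = m·g = 265 × 9.81 = 2599.7 N.
q = ½ρv² = ½ × 1.007 × 41² = 846.4 Pa.
CL = W/(q·S) = 2599.7 / (846.4 × 13.7) = 0.2242.

CL = 0.224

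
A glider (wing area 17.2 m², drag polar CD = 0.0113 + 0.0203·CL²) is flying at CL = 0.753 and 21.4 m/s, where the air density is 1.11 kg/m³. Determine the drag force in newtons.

CD = 0.0113 + 0.0203 × 0.753² = 0.02281
D = ½ρv²S·CD = ½ × 1.11 × 21.4² × 17.2 × 0.02281 = 99.7 N

D = 99.7 N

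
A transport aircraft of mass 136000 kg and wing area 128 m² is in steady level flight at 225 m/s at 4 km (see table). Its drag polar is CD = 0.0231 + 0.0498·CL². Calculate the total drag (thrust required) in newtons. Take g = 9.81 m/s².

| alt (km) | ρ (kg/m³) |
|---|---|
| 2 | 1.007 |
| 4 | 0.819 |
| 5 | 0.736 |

At 4 km, from the table: ρ = 0.819 kg/m³.
Weight W = mg = 136000 × 9.81 = 1.3342×10^6 N; in level flight L = W.
Dynamic pressure q = 0.5 × 0.819 × 225² = 20730 Pa.
CL = 2W/(ρv²S) = 2×1.3342×10^6/(0.819×225²×128) = 0.5028.
CD = 0.0231 + 0.0498 × 0.5028² = 0.03569.
D = q·S·CD = 20730 × 128 × 0.03569 = 94700 N

D = 94700 N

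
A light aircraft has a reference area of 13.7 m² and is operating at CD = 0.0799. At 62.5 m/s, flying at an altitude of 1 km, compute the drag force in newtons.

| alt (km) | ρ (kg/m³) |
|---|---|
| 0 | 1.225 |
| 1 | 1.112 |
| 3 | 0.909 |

D = 2380 N

At 1 km, from the table: ρ = 1.112 kg/m³.
D = ½ρv²S·CD = ½ × 1.112 × 62.5² × 13.7 × 0.0799 = 2380 N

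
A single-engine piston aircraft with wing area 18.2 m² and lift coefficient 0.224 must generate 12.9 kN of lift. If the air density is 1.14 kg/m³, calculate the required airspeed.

v = 74.5 m/s

L = ½ρv²S·CL ⇒ v = √(2L/(ρ·S·CL))
v = √(2 × 12900 / (1.14 × 18.2 × 0.224)) = √5551 = 74.5 m/s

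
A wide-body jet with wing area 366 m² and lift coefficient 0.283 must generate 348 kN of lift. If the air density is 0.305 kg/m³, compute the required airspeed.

v = 148 m/s

L = ½ρv²S·CL ⇒ v = √(2L/(ρ·S·CL))
v = √(2 × 3.48×10^5 / (0.305 × 366 × 0.283)) = √22030 = 148 m/s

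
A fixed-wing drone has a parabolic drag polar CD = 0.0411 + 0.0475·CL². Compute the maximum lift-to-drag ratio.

For CD = CD0 + K·CL², (L/D)max occurs at CL* = √(CD0/K) and equals 1/(2√(K·CD0)).
(L/D)max = 1/(2√(0.0475 × 0.0411)) = 1/(2 × 0.04418) = 11.3

(L/D)max = 11.3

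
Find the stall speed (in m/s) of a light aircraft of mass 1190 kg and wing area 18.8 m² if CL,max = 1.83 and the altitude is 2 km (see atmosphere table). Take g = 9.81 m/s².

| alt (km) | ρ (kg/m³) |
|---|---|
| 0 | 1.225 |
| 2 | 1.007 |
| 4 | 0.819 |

V_stall = 26 m/s

At 2 km, from the table: ρ = 1.007 kg/m³.
At stall, lift equals weight: L = W = m·g = 1190 × 9.81 = 11670 N.
From L = ½ρV²S·CL,max = W: V_stall = √(2W/(ρSCL,max)) = √(2·11670/(1.007·18.8·1.83))
V_stall = √673.9 = 26 m/s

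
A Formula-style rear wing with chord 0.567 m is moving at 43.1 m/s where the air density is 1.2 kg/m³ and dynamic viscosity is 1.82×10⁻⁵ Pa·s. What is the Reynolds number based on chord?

Re = 1.61×10^6

Re = ρ·v·c/μ = 1.2 × 43.1 × 0.567 / (1.82×10⁻⁵) = 1.61×10^6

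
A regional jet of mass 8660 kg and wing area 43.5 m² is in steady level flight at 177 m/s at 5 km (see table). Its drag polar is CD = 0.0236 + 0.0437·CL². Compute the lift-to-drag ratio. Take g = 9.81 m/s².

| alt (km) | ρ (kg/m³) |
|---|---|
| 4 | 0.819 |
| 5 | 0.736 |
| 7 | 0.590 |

At 5 km, from the table: ρ = 0.736 kg/m³.
Weight W = mg = 8660 × 9.81 = 84955 N; in level flight L = W.
q = ½ρv² = ½ × 0.736 × 177² = 11530 Pa.
CL = 2W/(ρv²S) = 2×84955/(0.736×177²×43.5) = 0.1694.
CD = 0.0236 + 0.0437 × 0.1694² = 0.02485.
L/D = CL/CD = 0.1694 / 0.02485 = 6.82

L/D = 6.82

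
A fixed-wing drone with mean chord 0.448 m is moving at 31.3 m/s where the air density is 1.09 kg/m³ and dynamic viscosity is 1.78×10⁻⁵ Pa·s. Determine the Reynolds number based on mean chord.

Re = 8.59×10^5

Re = ρ·v·c/μ = 1.09 × 31.3 × 0.448 / (1.78×10⁻⁵) = 8.59×10^5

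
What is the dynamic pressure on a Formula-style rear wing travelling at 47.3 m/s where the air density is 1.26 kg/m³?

q = 1410 Pa

q = ½ρv² = ½ × 1.26 × 47.3² = 1410 Pa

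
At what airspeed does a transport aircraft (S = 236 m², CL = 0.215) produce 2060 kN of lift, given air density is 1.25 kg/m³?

L = ½ρv²S·CL ⇒ v = √(2L/(ρ·S·CL))
v = √(2 × 2.06×10^6 / (1.25 × 236 × 0.215)) = √64960 = 255 m/s

v = 255 m/s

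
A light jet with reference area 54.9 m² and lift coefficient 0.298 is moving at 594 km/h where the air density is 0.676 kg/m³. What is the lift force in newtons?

L = 1.51×10^5 N

Convert speed: v = 594 km/h ÷ 3.6 = 165 m/s.
L = ½ρv²S·CL = ½ × 0.676 × 165² × 54.9 × 0.298 = 1.51×10^5 N ≈ 151 kN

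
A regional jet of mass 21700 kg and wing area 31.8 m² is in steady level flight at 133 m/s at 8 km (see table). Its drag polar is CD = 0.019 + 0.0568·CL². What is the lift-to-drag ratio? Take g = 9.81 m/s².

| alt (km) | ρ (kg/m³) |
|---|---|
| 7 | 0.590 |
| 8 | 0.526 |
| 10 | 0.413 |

L/D = 10.5

At 8 km, from the table: ρ = 0.526 kg/m³.
Level flight ⇒ L = W = m·g = 21700 × 9.81 = 2.1288×10^5 N.
Dynamic pressure q = 0.5 × 0.526 × 133² = 4652 Pa.
Required CL = L/(qS) = 2.1288×10^5/(4652·31.8) = 1.439.
CD = 0.019 + 0.0568 × 1.439² = 0.1366.
L/D = CL/CD = 1.439 / 0.1366 = 10.5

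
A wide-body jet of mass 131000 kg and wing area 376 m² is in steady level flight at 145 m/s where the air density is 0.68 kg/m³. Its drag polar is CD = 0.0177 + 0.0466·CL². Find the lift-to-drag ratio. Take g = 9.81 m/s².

In steady level flight, lift balances weight: W = mg = 131000 × 9.81 = 1.2851×10^6 N.
Dynamic pressure q = 0.5 × 0.68 × 145² = 7149 Pa.
CL = W/(q·S) = 1.2851×10^6 / (7149 × 376) = 0.4781.
CD = 0.0177 + 0.0466 × 0.4781² = 0.02835.
L/D = CL/CD = 0.4781 / 0.02835 = 16.9

L/D = 16.9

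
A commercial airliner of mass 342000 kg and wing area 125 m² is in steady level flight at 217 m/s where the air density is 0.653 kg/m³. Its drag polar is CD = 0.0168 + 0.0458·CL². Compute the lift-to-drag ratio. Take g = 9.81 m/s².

L/D = 11.2

In steady level flight, lift balances weight: W = mg = 342000 × 9.81 = 3.355×10^6 N.
Dynamic pressure q = 0.5 × 0.653 × 217² = 15370 Pa.
Required CL = L/(qS) = 3.355×10^6/(15370·125) = 1.746.
CD = 0.0168 + 0.0458 × 1.746² = 0.1564.
L/D = CL/CD = 1.746 / 0.1564 = 11.2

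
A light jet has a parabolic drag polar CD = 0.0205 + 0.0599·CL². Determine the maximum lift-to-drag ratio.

(L/D)max = 14.3

For CD = CD0 + K·CL², (L/D)max occurs at CL* = √(CD0/K) and equals 1/(2√(K·CD0)).
(L/D)max = 1/(2√(0.0599 × 0.0205)) = 1/(2 × 0.03504) = 14.3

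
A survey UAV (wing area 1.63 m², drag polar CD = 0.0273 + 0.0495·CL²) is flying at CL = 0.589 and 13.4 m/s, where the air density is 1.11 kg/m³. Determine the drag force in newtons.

D = 7.22 N

CD = 0.0273 + 0.0495 × 0.589² = 0.04447
D = ½ρv²S·CD = ½ × 1.11 × 13.4² × 1.63 × 0.04447 = 7.22 N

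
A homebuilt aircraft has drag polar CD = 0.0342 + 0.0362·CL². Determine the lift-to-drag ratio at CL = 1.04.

CD = 0.0342 + 0.0362 × 1.04² = 0.07335
L/D = CL/CD = 1.04 / 0.07335 = 14.2

L/D = 14.2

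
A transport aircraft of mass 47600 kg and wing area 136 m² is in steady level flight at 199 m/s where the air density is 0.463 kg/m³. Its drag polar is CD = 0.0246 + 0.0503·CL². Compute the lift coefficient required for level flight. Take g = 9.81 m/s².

In steady level flight, lift balances weight: W = mg = 47600 × 9.81 = 4.6696×10^5 N.
q = ½ρv² = ½ × 0.463 × 199² = 9168 Pa.
CL = 2W/(ρv²S) = 2×4.6696×10^5/(0.463×199²×136) = 0.3745.

CL = 0.375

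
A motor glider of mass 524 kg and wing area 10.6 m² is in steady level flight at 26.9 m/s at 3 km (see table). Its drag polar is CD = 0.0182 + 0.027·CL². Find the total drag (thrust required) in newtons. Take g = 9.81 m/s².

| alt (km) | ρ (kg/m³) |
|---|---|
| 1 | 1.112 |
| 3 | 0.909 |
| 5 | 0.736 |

D = 268 N

At 3 km, from the table: ρ = 0.909 kg/m³.
Weight W = mg = 524 × 9.81 = 5140.4 N; in level flight L = W.
q = ½ρv² = ½ × 0.909 × 26.9² = 328.9 Pa.
Required CL = L/(qS) = 5140.4/(328.9·10.6) = 1.475.
CD = 0.0182 + 0.027 × 1.475² = 0.07691.
D = q·S·CD = 328.9 × 10.6 × 0.07691 = 268.1 N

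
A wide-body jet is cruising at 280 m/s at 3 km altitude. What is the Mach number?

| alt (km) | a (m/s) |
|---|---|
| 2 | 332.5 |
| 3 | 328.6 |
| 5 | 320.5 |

M = 0.852

At 3 km, from the table: a = 328.6 m/s.
M = v/a = 280 / 328.6 = 0.852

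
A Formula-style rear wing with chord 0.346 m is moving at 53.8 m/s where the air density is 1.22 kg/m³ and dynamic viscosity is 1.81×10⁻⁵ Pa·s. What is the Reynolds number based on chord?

Re = ρ·v·c/μ = 1.22 × 53.8 × 0.346 / (1.81×10⁻⁵) = 1.25×10^6

Re = 1.25×10^6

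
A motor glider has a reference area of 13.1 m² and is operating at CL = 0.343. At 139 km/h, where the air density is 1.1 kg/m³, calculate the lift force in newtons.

Convert speed: v = 139 km/h ÷ 3.6 = 38.61 m/s.
Dynamic pressure q = ½ρv² = ½ × 1.1 × 38.61² = 819.9 Pa.
L = q·S·CL = 819.9 × 13.1 × 0.343 = 3680 N

L = 3680 N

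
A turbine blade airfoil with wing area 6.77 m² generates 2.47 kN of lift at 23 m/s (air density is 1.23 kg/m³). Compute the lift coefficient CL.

From L = ½ρv²S·CL, rearranging gives CL = 2L/(ρv²S).
CL = 2 × 2470 / (1.23 × 23² × 6.77) = 1.12

CL = 1.12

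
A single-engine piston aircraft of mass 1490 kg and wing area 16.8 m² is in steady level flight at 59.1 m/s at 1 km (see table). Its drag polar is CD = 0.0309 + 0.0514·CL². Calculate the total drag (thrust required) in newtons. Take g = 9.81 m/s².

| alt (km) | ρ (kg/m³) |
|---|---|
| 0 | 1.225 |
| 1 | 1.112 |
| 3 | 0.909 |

D = 1340 N

At 1 km, from the table: ρ = 1.112 kg/m³.
In steady level flight, lift balances weight: W = mg = 1490 × 9.81 = 14617 N.
Dynamic pressure q = 0.5 × 1.112 × 59.1² = 1942 Pa.
CL = W/(q·S) = 14617 / (1942 × 16.8) = 0.448.
CD = 0.0309 + 0.0514 × 0.448² = 0.04122.
D = q·S·CD = 1942 × 16.8 × 0.04122 = 1345 N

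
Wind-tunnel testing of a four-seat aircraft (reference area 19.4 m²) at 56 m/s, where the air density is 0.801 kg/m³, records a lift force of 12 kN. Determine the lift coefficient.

From L = ½ρv²S·CL, rearranging gives CL = 2L/(ρv²S).
CL = 2 × 12000 / (0.801 × 56² × 19.4) = 0.492

CL = 0.492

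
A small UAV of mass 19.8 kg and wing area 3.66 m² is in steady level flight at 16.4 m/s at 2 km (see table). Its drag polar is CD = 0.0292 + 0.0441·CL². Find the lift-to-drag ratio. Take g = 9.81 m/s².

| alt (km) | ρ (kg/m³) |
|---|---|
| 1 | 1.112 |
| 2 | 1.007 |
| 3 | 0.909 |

At 2 km, from the table: ρ = 1.007 kg/m³.
Weight W = mg = 19.8 × 9.81 = 194.24 N; in level flight L = W.
Dynamic pressure q = 0.5 × 1.007 × 16.4² = 135.4 Pa.
Required CL = L/(qS) = 194.24/(135.4·3.66) = 0.3919.
CD = 0.0292 + 0.0441 × 0.3919² = 0.03597.
L/D = CL/CD = 0.3919 / 0.03597 = 10.9

L/D = 10.9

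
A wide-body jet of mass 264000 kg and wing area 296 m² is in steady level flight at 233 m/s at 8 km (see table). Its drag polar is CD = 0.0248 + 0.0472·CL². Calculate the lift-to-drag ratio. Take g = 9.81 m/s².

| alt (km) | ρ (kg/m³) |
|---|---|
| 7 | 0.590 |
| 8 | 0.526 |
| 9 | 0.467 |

L/D = 14.4

At 8 km, from the table: ρ = 0.526 kg/m³.
Weight W = mg = 264000 × 9.81 = 2.5898×10^6 N; in level flight L = W.
q = ½ρv² = ½ × 0.526 × 233² = 14280 Pa.
CL = 2W/(ρv²S) = 2×2.5898×10^6/(0.526×233²×296) = 0.6128.
CD = 0.0248 + 0.0472 × 0.6128² = 0.04252.
L/D = CL/CD = 0.6128 / 0.04252 = 14.4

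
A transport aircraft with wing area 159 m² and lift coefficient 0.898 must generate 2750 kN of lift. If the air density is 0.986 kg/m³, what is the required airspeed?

L = ½ρv²S·CL ⇒ v = √(2L/(ρ·S·CL))
v = √(2 × 2.75×10^6 / (0.986 × 159 × 0.898)) = √39070 = 198 m/s

v = 198 m/s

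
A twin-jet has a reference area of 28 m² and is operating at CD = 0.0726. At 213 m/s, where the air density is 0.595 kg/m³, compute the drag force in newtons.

D = 27400 N

D = ½ρv²S·CD = ½ × 0.595 × 213² × 28 × 0.0726 = 27400 N ≈ 27.4 kN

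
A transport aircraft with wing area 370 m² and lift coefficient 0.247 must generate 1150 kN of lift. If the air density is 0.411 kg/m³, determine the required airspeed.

v = 247 m/s

L = ½ρv²S·CL ⇒ v = √(2L/(ρ·S·CL))
v = √(2 × 1.15×10^6 / (0.411 × 370 × 0.247)) = √61230 = 247 m/s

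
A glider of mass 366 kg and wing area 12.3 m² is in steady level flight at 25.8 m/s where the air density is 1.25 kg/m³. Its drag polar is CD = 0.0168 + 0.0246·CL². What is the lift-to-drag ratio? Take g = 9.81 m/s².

In steady level flight, lift balances weight: W = mg = 366 × 9.81 = 3590.5 N.
q = ½ρv² = ½ × 1.25 × 25.8² = 416 Pa.
CL = 2W/(ρv²S) = 2×3590.5/(1.25×25.8²×12.3) = 0.7017.
CD = 0.0168 + 0.0246 × 0.7017² = 0.02891.
L/D = CL/CD = 0.7017 / 0.02891 = 24.3

L/D = 24.3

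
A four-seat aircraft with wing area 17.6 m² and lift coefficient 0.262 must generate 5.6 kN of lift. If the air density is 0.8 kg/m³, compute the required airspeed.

v = 55.1 m/s

L = ½ρv²S·CL ⇒ v = √(2L/(ρ·S·CL))
v = √(2 × 5600 / (0.8 × 17.6 × 0.262)) = √3036 = 55.1 m/s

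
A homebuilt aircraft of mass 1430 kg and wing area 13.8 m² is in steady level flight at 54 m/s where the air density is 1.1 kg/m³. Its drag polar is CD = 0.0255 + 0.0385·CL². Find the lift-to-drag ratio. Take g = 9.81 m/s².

Level flight ⇒ L = W = m·g = 1430 × 9.81 = 14028 N.
q = ½ρv² = ½ × 1.1 × 54² = 1604 Pa.
Required CL = L/(qS) = 14028/(1604·13.8) = 0.6338.
CD = 0.0255 + 0.0385 × 0.6338² = 0.04097.
L/D = CL/CD = 0.6338 / 0.04097 = 15.5

L/D = 15.5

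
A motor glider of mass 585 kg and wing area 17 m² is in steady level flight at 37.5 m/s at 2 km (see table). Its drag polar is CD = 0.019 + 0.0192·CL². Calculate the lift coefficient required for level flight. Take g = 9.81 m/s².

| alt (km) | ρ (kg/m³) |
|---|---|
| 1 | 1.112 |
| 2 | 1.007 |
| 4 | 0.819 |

At 2 km, from the table: ρ = 1.007 kg/m³.
Level flight ⇒ L = W = m·g = 585 × 9.81 = 5738.9 N.
q = ½ρv² = ½ × 1.007 × 37.5² = 708 Pa.
CL = W/(q·S) = 5738.9 / (708 × 17) = 0.4768.

CL = 0.477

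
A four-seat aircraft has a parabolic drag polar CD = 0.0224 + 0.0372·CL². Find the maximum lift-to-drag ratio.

(L/D)max = 17.3

For CD = CD0 + K·CL², (L/D)max occurs at CL* = √(CD0/K) and equals 1/(2√(K·CD0)).
(L/D)max = 1/(2√(0.0372 × 0.0224)) = 1/(2 × 0.02887) = 17.3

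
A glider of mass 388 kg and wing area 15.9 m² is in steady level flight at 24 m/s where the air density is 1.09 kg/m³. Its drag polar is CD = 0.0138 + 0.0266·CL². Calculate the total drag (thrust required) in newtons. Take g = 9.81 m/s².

In steady level flight, lift balances weight: W = mg = 388 × 9.81 = 3806.3 N.
Dynamic pressure q = 0.5 × 1.09 × 24² = 313.9 Pa.
CL = 2W/(ρv²S) = 2×3806.3/(1.09×24²×15.9) = 0.7626.
CD = 0.0138 + 0.0266 × 0.7626² = 0.02927.
D = q·S·CD = 313.9 × 15.9 × 0.02927 = 146.1 N

D = 146 N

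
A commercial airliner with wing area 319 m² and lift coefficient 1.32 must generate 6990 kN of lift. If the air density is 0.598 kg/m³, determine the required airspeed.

L = ½ρv²S·CL ⇒ v = √(2L/(ρ·S·CL))
v = √(2 × 6.99×10^6 / (0.598 × 319 × 1.32)) = √55520 = 236 m/s

v = 236 m/s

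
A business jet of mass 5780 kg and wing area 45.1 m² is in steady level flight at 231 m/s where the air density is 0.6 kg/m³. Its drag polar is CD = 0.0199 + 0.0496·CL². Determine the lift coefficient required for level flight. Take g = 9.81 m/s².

CL = 0.0785

Weight W = mg = 5780 × 9.81 = 56702 N; in level flight L = W.
q = ½ρv² = ½ × 0.6 × 231² = 16010 Pa.
Required CL = L/(qS) = 56702/(16010·45.1) = 0.07854.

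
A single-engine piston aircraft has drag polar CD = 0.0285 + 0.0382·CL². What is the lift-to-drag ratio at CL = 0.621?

CD = 0.0285 + 0.0382 × 0.621² = 0.04323
L/D = CL/CD = 0.621 / 0.04323 = 14.4

L/D = 14.4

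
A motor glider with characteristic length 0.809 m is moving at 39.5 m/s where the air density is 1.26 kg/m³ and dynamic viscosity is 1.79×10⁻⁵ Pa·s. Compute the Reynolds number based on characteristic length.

Re = 2.25×10^6

Re = ρ·v·c/μ = 1.26 × 39.5 × 0.809 / (1.79×10⁻⁵) = 2.25×10^6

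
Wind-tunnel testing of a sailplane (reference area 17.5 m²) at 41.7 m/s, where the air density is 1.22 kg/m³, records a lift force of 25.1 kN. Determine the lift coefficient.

From L = ½ρv²S·CL, rearranging gives CL = 2L/(ρv²S).
CL = 2 × 25100 / (1.22 × 41.7² × 17.5) = 1.35

CL = 1.35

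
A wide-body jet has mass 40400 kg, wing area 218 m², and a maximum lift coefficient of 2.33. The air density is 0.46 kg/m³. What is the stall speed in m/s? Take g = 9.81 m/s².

Weight W = mg = 40400 × 9.81 = 3.963×10^5 N.
V_stall = √(2W/(ρ·S·CL,max)) = √(2 × 3.963×10^5 / (0.46 × 218 × 2.33))
V_stall = √3392 = 58.2 m/s

V_stall = 58.2 m/s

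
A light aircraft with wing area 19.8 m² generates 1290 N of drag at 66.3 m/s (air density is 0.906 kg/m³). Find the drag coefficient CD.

From D = ½ρv²S·CD, rearranging gives CD = 2D/(ρv²S).
CD = 2 × 1290 / (0.906 × 66.3² × 19.8) = 0.0327

CD = 0.0327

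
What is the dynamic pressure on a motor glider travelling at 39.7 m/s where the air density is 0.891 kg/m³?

q = 702 Pa

q = ½ρv² = ½ × 0.891 × 39.7² = 702 Pa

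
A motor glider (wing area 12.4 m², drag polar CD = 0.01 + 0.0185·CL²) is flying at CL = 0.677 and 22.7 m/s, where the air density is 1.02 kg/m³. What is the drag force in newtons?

D = 60.2 N

CD = 0.01 + 0.0185 × 0.677² = 0.01848
D = ½ρv²S·CD = ½ × 1.02 × 22.7² × 12.4 × 0.01848 = 60.2 N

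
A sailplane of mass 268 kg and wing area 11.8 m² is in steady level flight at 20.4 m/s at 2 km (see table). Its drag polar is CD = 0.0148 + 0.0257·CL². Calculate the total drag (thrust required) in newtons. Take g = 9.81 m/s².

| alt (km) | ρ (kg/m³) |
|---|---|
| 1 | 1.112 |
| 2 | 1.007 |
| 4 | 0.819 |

D = 108 N

At 2 km, from the table: ρ = 1.007 kg/m³.
Level flight ⇒ L = W = m·g = 268 × 9.81 = 2629.1 N.
Dynamic pressure q = 0.5 × 1.007 × 20.4² = 209.5 Pa.
CL = 2W/(ρv²S) = 2×2629.1/(1.007×20.4²×11.8) = 1.063.
CD = 0.0148 + 0.0257 × 1.063² = 0.04386.
D = q·S·CD = 209.5 × 11.8 × 0.04386 = 108.4 N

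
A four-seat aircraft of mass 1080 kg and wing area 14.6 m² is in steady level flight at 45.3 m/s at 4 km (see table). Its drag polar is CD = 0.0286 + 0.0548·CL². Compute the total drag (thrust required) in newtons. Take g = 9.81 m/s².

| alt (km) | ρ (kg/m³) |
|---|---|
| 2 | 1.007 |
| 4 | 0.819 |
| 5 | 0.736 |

D = 852 N

At 4 km, from the table: ρ = 0.819 kg/m³.
Level flight ⇒ L = W = m·g = 1080 × 9.81 = 10595 N.
Dynamic pressure q = 0.5 × 0.819 × 45.3² = 840.3 Pa.
Required CL = L/(qS) = 10595/(840.3·14.6) = 0.8636.
CD = 0.0286 + 0.0548 × 0.8636² = 0.06947.
D = q·S·CD = 840.3 × 14.6 × 0.06947 = 852.3 N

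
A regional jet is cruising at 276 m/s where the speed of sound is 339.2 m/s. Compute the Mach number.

M = v/a = 276 / 339.2 = 0.814

M = 0.814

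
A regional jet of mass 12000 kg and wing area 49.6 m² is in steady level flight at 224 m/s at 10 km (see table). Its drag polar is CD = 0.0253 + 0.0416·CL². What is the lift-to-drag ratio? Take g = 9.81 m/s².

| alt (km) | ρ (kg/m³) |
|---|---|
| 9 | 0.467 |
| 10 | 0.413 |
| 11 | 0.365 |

L/D = 8.33

At 10 km, from the table: ρ = 0.413 kg/m³.
Weight W = mg = 12000 × 9.81 = 1.1772×10^5 N; in level flight L = W.
Dynamic pressure q = 0.5 × 0.413 × 224² = 10360 Pa.
CL = W/(q·S) = 1.1772×10^5 / (10360 × 49.6) = 0.2291.
CD = 0.0253 + 0.0416 × 0.2291² = 0.02748.
L/D = CL/CD = 0.2291 / 0.02748 = 8.33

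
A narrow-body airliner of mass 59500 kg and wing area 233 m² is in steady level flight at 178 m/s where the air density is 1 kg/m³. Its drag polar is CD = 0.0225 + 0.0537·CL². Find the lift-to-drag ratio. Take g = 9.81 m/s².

L/D = 6.63

Weight W = mg = 59500 × 9.81 = 5.837×10^5 N; in level flight L = W.
q = ½ρv² = ½ × 1 × 178² = 15840 Pa.
CL = W/(q·S) = 5.837×10^5 / (15840 × 233) = 0.1581.
CD = 0.0225 + 0.0537 × 0.1581² = 0.02384.
L/D = CL/CD = 0.1581 / 0.02384 = 6.63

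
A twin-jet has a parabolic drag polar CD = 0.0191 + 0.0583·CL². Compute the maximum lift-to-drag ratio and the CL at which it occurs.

(L/D)max = 15, at CL = 0.572

For CD = CD0 + K·CL², (L/D)max occurs at CL* = √(CD0/K) and equals 1/(2√(K·CD0)).
(L/D)max = 1/(2√(0.0583 × 0.0191)) = 1/(2 × 0.03337) = 15
CL* = √(0.0191/0.0583) = 0.572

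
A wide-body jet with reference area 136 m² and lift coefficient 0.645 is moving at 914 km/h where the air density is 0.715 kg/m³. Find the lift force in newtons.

L = 2.02×10^6 N

Convert speed: v = 914 km/h ÷ 3.6 = 253.9 m/s.
Dynamic pressure q = ½ρv² = ½ × 0.715 × 253.9² = 23040 Pa.
L = q·S·CL = 23040 × 136 × 0.645 = 2.02×10^6 N ≈ 2020 kN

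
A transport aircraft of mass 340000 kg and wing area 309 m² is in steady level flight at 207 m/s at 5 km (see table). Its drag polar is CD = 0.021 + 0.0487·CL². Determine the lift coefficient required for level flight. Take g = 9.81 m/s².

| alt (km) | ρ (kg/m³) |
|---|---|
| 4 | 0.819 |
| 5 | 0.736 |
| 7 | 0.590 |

At 5 km, from the table: ρ = 0.736 kg/m³.
Weight W = mg = 340000 × 9.81 = 3.3354×10^6 N; in level flight L = W.
q = ½ρv² = ½ × 0.736 × 207² = 15770 Pa.
Required CL = L/(qS) = 3.3354×10^6/(15770·309) = 0.6845.

CL = 0.685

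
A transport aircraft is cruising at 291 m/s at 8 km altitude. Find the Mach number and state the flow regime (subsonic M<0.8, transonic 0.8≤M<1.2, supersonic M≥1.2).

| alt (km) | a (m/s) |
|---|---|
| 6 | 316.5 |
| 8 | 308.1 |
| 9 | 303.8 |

M = 0.944 (transonic)

At 8 km, from the table: a = 308.1 m/s.
M = v/a = 291 / 308.1 = 0.944
M = 0.944 → transonic.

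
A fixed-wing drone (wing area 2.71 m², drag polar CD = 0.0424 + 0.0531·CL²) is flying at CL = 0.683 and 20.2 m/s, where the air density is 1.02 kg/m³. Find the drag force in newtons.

CD = 0.0424 + 0.0531 × 0.683² = 0.06717
D = ½ρv²S·CD = ½ × 1.02 × 20.2² × 2.71 × 0.06717 = 37.9 N

D = 37.9 N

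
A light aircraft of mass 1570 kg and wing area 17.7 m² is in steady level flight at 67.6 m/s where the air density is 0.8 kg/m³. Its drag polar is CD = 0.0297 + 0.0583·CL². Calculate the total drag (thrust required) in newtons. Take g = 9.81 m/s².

Level flight ⇒ L = W = m·g = 1570 × 9.81 = 15402 N.
q = ½ρv² = ½ × 0.8 × 67.6² = 1828 Pa.
CL = 2W/(ρv²S) = 2×15402/(0.8×67.6²×17.7) = 0.476.
CD = 0.0297 + 0.0583 × 0.476² = 0.04291.
D = q·S·CD = 1828 × 17.7 × 0.04291 = 1388 N

D = 1390 N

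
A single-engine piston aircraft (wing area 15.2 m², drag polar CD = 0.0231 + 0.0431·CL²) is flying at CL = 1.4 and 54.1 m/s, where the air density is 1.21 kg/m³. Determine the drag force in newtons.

CD = 0.0231 + 0.0431 × 1.4² = 0.1076
D = ½ρv²S·CD = ½ × 1.21 × 54.1² × 15.2 × 0.1076 = 2900 N

D = 2900 N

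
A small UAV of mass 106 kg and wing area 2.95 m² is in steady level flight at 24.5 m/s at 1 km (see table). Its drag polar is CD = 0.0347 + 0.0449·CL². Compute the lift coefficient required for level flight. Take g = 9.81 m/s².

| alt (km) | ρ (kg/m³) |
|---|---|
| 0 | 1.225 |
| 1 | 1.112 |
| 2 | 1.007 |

At 1 km, from the table: ρ = 1.112 kg/m³.
Level flight ⇒ L = W = m·g = 106 × 9.81 = 1039.9 N.
Dynamic pressure q = 0.5 × 1.112 × 24.5² = 333.7 Pa.
CL = 2W/(ρv²S) = 2×1039.9/(1.112×24.5²×2.95) = 1.056.

CL = 1.06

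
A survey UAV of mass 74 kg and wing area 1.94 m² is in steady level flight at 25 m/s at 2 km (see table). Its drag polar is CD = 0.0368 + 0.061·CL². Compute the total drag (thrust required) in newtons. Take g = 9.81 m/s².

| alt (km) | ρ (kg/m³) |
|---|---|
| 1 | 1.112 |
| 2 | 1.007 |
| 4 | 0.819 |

D = 75.1 N

At 2 km, from the table: ρ = 1.007 kg/m³.
Weight W = mg = 74 × 9.81 = 725.94 N; in level flight L = W.
q = ½ρv² = ½ × 1.007 × 25² = 314.7 Pa.
Required CL = L/(qS) = 725.94/(314.7·1.94) = 1.189.
CD = 0.0368 + 0.061 × 1.189² = 0.1231.
D = q·S·CD = 314.7 × 1.94 × 0.1231 = 75.12 N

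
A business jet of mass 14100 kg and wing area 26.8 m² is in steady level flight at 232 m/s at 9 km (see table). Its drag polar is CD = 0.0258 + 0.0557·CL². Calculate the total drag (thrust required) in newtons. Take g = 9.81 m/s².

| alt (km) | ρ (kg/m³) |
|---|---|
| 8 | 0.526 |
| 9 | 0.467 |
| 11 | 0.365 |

D = 11900 N

At 9 km, from the table: ρ = 0.467 kg/m³.
Weight W = mg = 14100 × 9.81 = 1.3832×10^5 N; in level flight L = W.
Dynamic pressure q = 0.5 × 0.467 × 232² = 12570 Pa.
CL = 2W/(ρv²S) = 2×1.3832×10^5/(0.467×232²×26.8) = 0.4107.
CD = 0.0258 + 0.0557 × 0.4107² = 0.03519.
D = q·S·CD = 12570 × 26.8 × 0.03519 = 11850 N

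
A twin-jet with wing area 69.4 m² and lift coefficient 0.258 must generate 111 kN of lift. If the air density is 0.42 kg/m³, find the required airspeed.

v = 172 m/s

L = ½ρv²S·CL ⇒ v = √(2L/(ρ·S·CL))
v = √(2 × 1.11×10^5 / (0.42 × 69.4 × 0.258)) = √29520 = 172 m/s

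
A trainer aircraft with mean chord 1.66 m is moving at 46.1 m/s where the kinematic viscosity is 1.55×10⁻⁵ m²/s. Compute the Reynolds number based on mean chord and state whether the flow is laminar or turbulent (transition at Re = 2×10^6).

Re = 4.94×10^6 (turbulent)

Re = v·c/ν = 46.1 × 1.66 / (1.55×10⁻⁵) = 4.94×10^6
Since 4.94×10^6 > 2×10^6, the flow is turbulent.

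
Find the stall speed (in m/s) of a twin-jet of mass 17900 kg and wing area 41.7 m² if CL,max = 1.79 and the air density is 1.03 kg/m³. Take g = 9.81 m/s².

Weight W = mg = 17900 × 9.81 = 1.756×10^5 N.
V_stall = √(2W/(ρ·S·CL,max)) = √(2 × 1.756×10^5 / (1.03 × 41.7 × 1.79))
V_stall = √4568 = 67.6 m/s

V_stall = 67.6 m/s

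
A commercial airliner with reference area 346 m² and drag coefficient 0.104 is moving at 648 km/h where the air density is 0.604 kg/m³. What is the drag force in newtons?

D = 3.52×10^5 N

Convert speed: v = 648 km/h ÷ 3.6 = 180 m/s.
D = ½ρv²S·CD = ½ × 0.604 × 180² × 346 × 0.104 = 3.52×10^5 N ≈ 352 kN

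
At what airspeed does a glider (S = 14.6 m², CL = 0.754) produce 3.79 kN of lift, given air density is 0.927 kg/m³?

v = 27.3 m/s

L = ½ρv²S·CL ⇒ v = √(2L/(ρ·S·CL))
v = √(2 × 3790 / (0.927 × 14.6 × 0.754)) = √742.8 = 27.3 m/s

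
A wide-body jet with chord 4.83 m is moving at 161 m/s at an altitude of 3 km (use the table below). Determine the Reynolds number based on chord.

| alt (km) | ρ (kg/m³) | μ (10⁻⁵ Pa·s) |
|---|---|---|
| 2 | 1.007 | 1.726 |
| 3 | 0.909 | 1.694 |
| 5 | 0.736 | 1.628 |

Re = 4.17×10^7

At 3 km, from the table: ρ = 0.909 kg/m³, μ = 1.694×10⁻⁵ Pa·s.
Re = ρ·v·c/μ = 0.909 × 161 × 4.83 / (1.694×10⁻⁵) = 4.17×10^7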